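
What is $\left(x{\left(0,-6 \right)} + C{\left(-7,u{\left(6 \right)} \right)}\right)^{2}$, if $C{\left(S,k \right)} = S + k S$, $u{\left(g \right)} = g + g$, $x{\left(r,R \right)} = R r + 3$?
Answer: $7744$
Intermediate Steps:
$x{\left(r,R \right)} = 3 + R r$
$u{\left(g \right)} = 2 g$
$C{\left(S,k \right)} = S + S k$
$\left(x{\left(0,-6 \right)} + C{\left(-7,u{\left(6 \right)} \right)}\right)^{2} = \left(\left(3 - 0\right) - 7 \left(1 + 2 \cdot 6\right)\right)^{2} = \left(\left(3 + 0\right) - 7 \left(1 + 12\right)\right)^{2} = \left(3 - 91\right)^{2} = \left(-88\right)^{2} = 7744$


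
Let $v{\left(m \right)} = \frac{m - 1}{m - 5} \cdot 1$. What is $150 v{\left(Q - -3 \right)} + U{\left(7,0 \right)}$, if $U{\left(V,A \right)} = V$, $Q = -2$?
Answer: $7$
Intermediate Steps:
$v{\left(m \right)} = \frac{-1 + m}{-5 + m}$ ($v{\left(m \right)} = \frac{-1 + m}{-5 + m} 1 = \frac{-1 + m}{-5 + m}$)
$150 v{\left(Q - -3 \right)} + U{\left(7,0 \right)} = 150 \frac{-1 - -1}{-5 - -1} + 7 = 150 \frac{-1 + \left(-2 + 3\right)}{-5 + \left(-2 + 3\right)} + 7 = 150 \frac{-1 + 1}{-5 + 1} + 7 = 150 \frac{1}{-4} \cdot 0 + 7 = 150 \left(\left(- \frac{1}{4}\right) 0\right) + 7 = 150 \cdot 0 + 7 = 0 + 7 = 7$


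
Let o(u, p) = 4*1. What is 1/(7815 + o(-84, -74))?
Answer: 1/7819 ≈ 0.00012789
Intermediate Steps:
o(u, p) = 4
1/(7815 + o(-84, -74)) = 1/(7815 + 4) = 1/7819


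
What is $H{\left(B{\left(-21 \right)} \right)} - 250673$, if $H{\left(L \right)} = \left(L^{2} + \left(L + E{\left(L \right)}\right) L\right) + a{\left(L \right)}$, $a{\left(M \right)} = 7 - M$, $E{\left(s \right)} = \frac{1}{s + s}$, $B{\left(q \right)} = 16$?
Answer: $- \frac{500339}{2} \approx -2.5017 \cdot 10^{5}$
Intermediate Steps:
$E{\left(s \right)} = \frac{1}{2 s}$
$H{\left(L \right)} = 7 + L^{2} - L + L \left(L + \frac{1}{2 L}\right)$ ($H{\left(L \right)} = \left(L^{2} + \left(L + \frac{1}{2 L}\right) L\right) - \left(-7 + L\right) = \left(L^{2} + L \left(L + \frac{1}{2 L}\right)\right) - \left(-7 + L\right) = 7 + L^{2} - L + L \left(L + \frac{1}{2 L}\right)$)
$H{\left(B{\left(-21 \right)} \right)} - 250673 = \left(\frac{15}{2} - 16 + 2 \cdot 16^{2}\right) - 250673 = \left(\frac{15}{2} - 16 + 2 \cdot 256\right) - 250673 = \left(\frac{15}{2} - 16 + 512\right) - 250673 = \frac{1007}{2} - 250673 = - \frac{500339}{2}$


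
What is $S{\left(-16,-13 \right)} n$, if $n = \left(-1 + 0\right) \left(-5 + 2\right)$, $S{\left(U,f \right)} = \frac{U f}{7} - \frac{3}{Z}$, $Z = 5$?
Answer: $\frac{3057}{35} \approx 87.343$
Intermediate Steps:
$S{\left(U,f \right)} = - \frac{3}{5} + \frac{U f}{7}$ ($S{\left(U,f \right)} = \frac{U f}{7} - \frac{3}{5} = - \frac{3}{5} + \frac{U f}{7}$)
$n = 3$ ($n = \left(-1\right) \left(-3\right) = 3$)
$S{\left(-16,-13 \right)} n = \left(- \frac{3}{5} + \frac{1}{7} \left(-16\right) \left(-13\right)\right) 3 = \left(- \frac{3}{5} + \frac{208}{7}\right) 3 = \frac{1019}{35} \cdot 3 = \frac{3057}{35}$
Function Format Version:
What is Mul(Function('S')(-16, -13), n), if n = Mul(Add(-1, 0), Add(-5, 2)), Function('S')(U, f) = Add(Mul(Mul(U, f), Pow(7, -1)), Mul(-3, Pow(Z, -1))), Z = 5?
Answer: Rational(3057, 35) ≈ 87.343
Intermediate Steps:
Function('S')(U, f) = Add(Rational(-3, 5), Mul(Rational(1, 7), U, f)) (Function('S')(U, f) = Add(Mul(Mul(U, f), Pow(7, -1)), Mul(-3, Pow(5, -1))) = Add(Mul(Mul(U, f), Rational(1, 7)), Mul(-3, Rational(1, 5))) = Add(Mul(Rational(1, 7), U, f), Rational(-3, 5)) = Add(Rational(-3, 5), Mul(Rational(1, 7), U, f)))
n = 3 (n = Mul(-1, -3) = 3)
Mul(Function('S')(-16, -13), n) = Mul(Add(Rational(-3, 5), Mul(Rational(1, 7), -16, -13)), 3) = Mul(Add(Rational(-3, 5), Rational(208, 7)), 3) = Mul(Rational(1019, 35), 3) = Rational(3057, 35)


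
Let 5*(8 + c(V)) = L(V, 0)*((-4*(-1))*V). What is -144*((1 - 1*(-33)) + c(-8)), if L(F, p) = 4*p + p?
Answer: -3744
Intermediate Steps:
L(F, p) = 5*p
c(V) = -8 (c(V) = -8 + ((5*0)*((-4*(-1))*V))/5 = -8 + (0*(4*V))/5 = -8 + (1/5)*0 = -8 + 0 = -8)
-144*((1 - 1*(-33)) + c(-8)) = -144*((1 - 1*(-33)) - 8) = -144*((1 + 33) - 8) = -144*(34 - 8) = -144*26 = -3744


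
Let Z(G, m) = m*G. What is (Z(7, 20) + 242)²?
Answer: 145924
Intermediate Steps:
Z(G, m) = G*m
(Z(7, 20) + 242)² = (7*20 + 242)² = (140 + 242)² = 382² = 145924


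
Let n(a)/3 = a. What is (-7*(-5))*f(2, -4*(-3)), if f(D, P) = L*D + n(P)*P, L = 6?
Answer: 15540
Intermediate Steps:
n(a) = 3*a
f(D, P) = 3*P² + 6*D (f(D, P) = 6*D + (3*P)*P = 6*D + 3*P² = 3*P² + 6*D)
(-7*(-5))*f(2, -4*(-3)) = (-7*(-5))*(3*(-4*(-3))² + 6*2) = 35*(3*12² + 12) = 35*(3*144 + 12) = 35*(432 + 12) = 35*444 = 15540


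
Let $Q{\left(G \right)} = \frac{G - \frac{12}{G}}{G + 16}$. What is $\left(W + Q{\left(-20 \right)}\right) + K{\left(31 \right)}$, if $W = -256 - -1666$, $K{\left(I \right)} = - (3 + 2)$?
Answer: $\frac{28197}{20} \approx 1409.8$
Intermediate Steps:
$K{\left(I \right)} = -5$ ($K{\left(I \right)} = \left(-1\right) 5 = -5$)
$W = 1410$ ($W = -256 + 1666 = 1410$)
$Q{\left(G \right)} = \frac{G - \frac{12}{G}}{16 + G}$
$\left(W + Q{\left(-20 \right)}\right) + K{\left(31 \right)} = \left(1410 + \frac{-12 + \left(-20\right)^{2}}{\left(-20\right) \left(16 - 20\right)}\right) - 5 = \left(1410 - \frac{-12 + 400}{20 \left(-4\right)}\right) - 5 = \left(1410 - \left(- \frac{1}{80}\right) 388\right) - 5 = \left(1410 + \frac{97}{20}\right) - 5 = \frac{28297}{20} - 5 = \frac{28197}{20}$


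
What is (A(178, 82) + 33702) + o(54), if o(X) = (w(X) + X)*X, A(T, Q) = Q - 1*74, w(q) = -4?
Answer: 36410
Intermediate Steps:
A(T, Q) = -74 + Q (A(T, Q) = Q - 74 = -74 + Q)
o(X) = X*(-4 + X) (o(X) = (-4 + X)*X = X*(-4 + X))
(A(178, 82) + 33702) + o(54) = ((-74 + 82) + 33702) + 54*(-4 + 54) = (8 + 33702) + 54*50 = 33710 + 2700 = 36410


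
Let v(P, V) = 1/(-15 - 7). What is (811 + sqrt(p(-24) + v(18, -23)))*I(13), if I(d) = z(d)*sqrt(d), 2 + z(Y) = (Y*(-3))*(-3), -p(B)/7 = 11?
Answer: 115*sqrt(13)*(17842 + I*sqrt(37290))/22 ≈ 3.3627e+5 + 3639.5*I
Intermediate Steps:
p(B) = -77 (p(B) = -7*11 = -77)
v(P, V) = -1/22 (v(P, V) = 1/(-22) = -1/22)
z(Y) = -2 + 9*Y (z(Y) = -2 + (Y*(-3))*(-3) = -2 - 3*Y*(-3) = -2 + 9*Y)
I(d) = sqrt(d)*(-2 + 9*d) (I(d) = (-2 + 9*d)*sqrt(d) = sqrt(d)*(-2 + 9*d))
(811 + sqrt(p(-24) + v(18, -23)))*I(13) = (811 + sqrt(-77 - 1/22))*(sqrt(13)*(-2 + 9*13)) = (811 + sqrt(-1695/22))*(sqrt(13)*(-2 + 117)) = (811 + I*sqrt(37290)/22)*(sqrt(13)*115) = (811 + I*sqrt(37290)/22)*(115*sqrt(13)) = 115*sqrt(13)*(811 + I*sqrt(37290)/22)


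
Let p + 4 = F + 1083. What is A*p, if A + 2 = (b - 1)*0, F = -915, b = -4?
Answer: -328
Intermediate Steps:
p = 164 (p = -4 + (-915 + 1083) = -4 + 168 = 164)
A = -2 (A = -2 + (-4 - 1)*0 = -2 - 5*0 = -2 + 0 = -2)
A*p = -2*164 = -328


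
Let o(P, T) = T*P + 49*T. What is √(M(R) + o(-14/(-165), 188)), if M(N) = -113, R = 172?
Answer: √248154555/165 ≈ 95.472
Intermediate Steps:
o(P, T) = 49*T + P*T (o(P, T) = P*T + 49*T = 49*T + P*T)
√(M(R) + o(-14/(-165), 188)) = √(-113 + 188*(49 - 14/(-165))) = √(-113 + 188*(49 - 14*(-1/165))) = √(-113 + 188*(49 + 14/165)) = √(-113 + 188*(8099/165)) = √(-113 + 1522612/165) = √(1503967/165) = √248154555/165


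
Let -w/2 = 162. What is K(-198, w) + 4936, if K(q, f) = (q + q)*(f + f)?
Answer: 261544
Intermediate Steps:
w = -324 (w = -2*162 = -324)
K(q, f) = 4*f*q (K(q, f) = (2*q)*(2*f) = 4*f*q)
K(-198, w) + 4936 = 4*(-324)*(-198) + 4936 = 256608 + 4936 = 261544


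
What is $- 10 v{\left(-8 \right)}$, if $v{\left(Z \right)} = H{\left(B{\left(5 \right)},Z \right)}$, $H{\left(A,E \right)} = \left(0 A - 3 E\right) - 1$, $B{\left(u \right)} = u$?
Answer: $-230$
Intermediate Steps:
$H{\left(A,E \right)} = -1 - 3 E$ ($H{\left(A,E \right)} = \left(0 - 3 E\right) - 1 = - 3 E - 1 = -1 - 3 E$)
$v{\left(Z \right)} = -1 - 3 Z$
$- 10 v{\left(-8 \right)} = - 10 \left(-1 - -24\right) = - 10 \left(-1 + 24\right) = \left(-10\right) 23 = -230$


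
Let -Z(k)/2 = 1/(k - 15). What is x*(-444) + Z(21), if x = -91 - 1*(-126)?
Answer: -46621/3 ≈ -15540.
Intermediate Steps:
x = 35 (x = -91 + 126 = 35)
Z(k) = -2/(-15 + k) (Z(k) = -2/(k - 15) = -2/(-15 + k))
x*(-444) + Z(21) = 35*(-444) - 2/(-15 + 21) = -15540 - 2/6 = -15540 - 2*1/6 = -15540 - 1/3 = -46621/3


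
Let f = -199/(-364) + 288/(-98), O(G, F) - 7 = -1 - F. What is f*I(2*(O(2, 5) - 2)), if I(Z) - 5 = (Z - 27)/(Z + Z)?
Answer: -6095/208 ≈ -29.303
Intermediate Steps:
O(G, F) = 6 - F (O(G, F) = 7 + (-1 - F) = 6 - F)
I(Z) = 5 + (-27 + Z)/(2*Z) (I(Z) = 5 + (Z - 27)/(Z + Z) = 5 + (-27 + Z)/((2*Z)) = 5 + (-27 + Z)*(1/(2*Z)) = 5 + (-27 + Z)/(2*Z))
f = -6095/2548 (f = -199*(-1/364) + 288*(-1/98) = 199/364 - 144/49 = -6095/2548 ≈ -2.3921)
f*I(2*(O(2, 5) - 2)) = -6095*(-27 + 11*(2*((6 - 1*5) - 2)))/(5096*(2*((6 - 1*5) - 2))) = -6095*(-27 + 11*(2*((6 - 5) - 2)))/(5096*(2*((6 - 5) - 2))) = -6095*(-27 + 11*(2*(1 - 2)))/(5096*(2*(1 - 2))) = -6095*(-27 + 11*(2*(-1)))/(5096*(2*(-1))) = -6095*(-27 + 11*(-2))/(5096*(-2)) = -6095*(-1)*(-27 - 22)/(5096*2) = -6095*(-1)*(-49)/(5096*2) = -6095/2548*49/4 = -6095/208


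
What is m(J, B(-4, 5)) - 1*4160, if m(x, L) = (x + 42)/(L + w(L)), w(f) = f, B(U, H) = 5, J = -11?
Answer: -41569/10 ≈ -4156.9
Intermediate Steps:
m(x, L) = (42 + x)/(2*L) (m(x, L) = (x + 42)/(L + L) = (42 + x)/((2*L)) = (42 + x)*(1/(2*L)) = (42 + x)/(2*L))
m(J, B(-4, 5)) - 1*4160 = (½)*(42 - 11)/5 - 1*4160 = (½)*(⅕)*31 - 4160 = 31/10 - 4160 = -41569/10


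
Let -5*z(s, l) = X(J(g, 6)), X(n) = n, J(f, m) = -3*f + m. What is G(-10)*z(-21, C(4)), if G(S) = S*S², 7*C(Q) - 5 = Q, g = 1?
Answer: 600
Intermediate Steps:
J(f, m) = m - 3*f
C(Q) = 5/7 + Q/7
z(s, l) = -⅗ (z(s, l) = -(6 - 3*1)/5 = -(6 - 3)/5 = -⅕*3 = -⅗)
G(S) = S³
G(-10)*z(-21, C(4)) = (-10)³*(-⅗) = -1000*(-⅗) = 600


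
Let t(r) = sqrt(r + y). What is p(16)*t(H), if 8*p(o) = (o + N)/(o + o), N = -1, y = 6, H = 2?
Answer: 15*sqrt(2)/128 ≈ 0.16573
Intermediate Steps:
t(r) = sqrt(6 + r) (t(r) = sqrt(r + 6) = sqrt(6 + r))
p(o) = (-1 + o)/(16*o) (p(o) = ((o - 1)/(o + o))/8 = ((-1 + o)/((2*o)))/8 = ((-1 + o)*(1/(2*o)))/8 = ((-1 + o)/(2*o))/8 = (-1 + o)/(16*o))
p(16)*t(H) = ((1/16)*(-1 + 16)/16)*sqrt(6 + 2) = ((1/16)*(1/16)*15)*sqrt(8) = 15*(2*sqrt(2))/256 = 15*sqrt(2)/128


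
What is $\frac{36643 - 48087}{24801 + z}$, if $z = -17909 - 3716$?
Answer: $- \frac{2861}{794} \approx -3.6033$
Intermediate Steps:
$z = -21625$ ($z = -17909 - 3716 = -21625$)
$\frac{36643 - 48087}{24801 + z} = \frac{36643 - 48087}{24801 - 21625} = - \frac{11444}{3176} = \left(-11444\right) \frac{1}{3176} = - \frac{2861}{794}$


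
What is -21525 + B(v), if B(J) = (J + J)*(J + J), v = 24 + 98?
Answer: 38011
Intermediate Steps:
v = 122
B(J) = 4*J² (B(J) = (2*J)*(2*J) = 4*J²)
-21525 + B(v) = -21525 + 4*122² = -21525 + 4*14884 = -21525 + 59536 = 38011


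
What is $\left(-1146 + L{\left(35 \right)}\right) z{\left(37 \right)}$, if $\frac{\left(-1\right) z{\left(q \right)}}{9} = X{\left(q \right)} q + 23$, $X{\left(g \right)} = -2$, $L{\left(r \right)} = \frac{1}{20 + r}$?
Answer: $- \frac{28930311}{55} \approx -5.2601 \cdot 10^{5}$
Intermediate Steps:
$z{\left(q \right)} = -207 + 18 q$ ($z{\left(q \right)} = - 9 \left(- 2 q + 23\right) = - 9 \left(23 - 2 q\right) = -207 + 18 q$)
$\left(-1146 + L{\left(35 \right)}\right) z{\left(37 \right)} = \left(-1146 + \frac{1}{20 + 35}\right) \left(-207 + 18 \cdot 37\right) = \left(-1146 + \frac{1}{55}\right) \left(-207 + 666\right) = \left(-1146 + \frac{1}{55}\right) 459 = \left(- \frac{63029}{55}\right) 459 = - \frac{28930311}{55}$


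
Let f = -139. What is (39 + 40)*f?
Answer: -10981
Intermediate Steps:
(39 + 40)*f = (39 + 40)*(-139) = 79*(-139) = -10981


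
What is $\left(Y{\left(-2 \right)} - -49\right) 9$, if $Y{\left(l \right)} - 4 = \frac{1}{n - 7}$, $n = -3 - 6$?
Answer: $\frac{7623}{16} \approx 476.44$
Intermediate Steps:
$n = -9$ ($n = -3 - 6 = -9$)
$Y{\left(l \right)} = \frac{63}{16}$ ($Y{\left(l \right)} = 4 + \frac{1}{-9 - 7} = 4 + \frac{1}{-16} = 4 - \frac{1}{16} = \frac{63}{16}$)
$\left(Y{\left(-2 \right)} - -49\right) 9 = \left(\frac{63}{16} - -49\right) 9 = \left(\frac{63}{16} + 49\right) 9 = \frac{847}{16} \cdot 9 = \frac{7623}{16}$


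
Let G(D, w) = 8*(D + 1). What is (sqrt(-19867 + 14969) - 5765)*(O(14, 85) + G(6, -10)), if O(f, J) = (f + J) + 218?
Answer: -2150345 + 373*I*sqrt(4898) ≈ -2.1503e+6 + 26105.0*I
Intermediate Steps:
G(D, w) = 8 + 8*D (G(D, w) = 8*(1 + D) = 8 + 8*D)
O(f, J) = 218 + J + f (O(f, J) = (J + f) + 218 = 218 + J + f)
(sqrt(-19867 + 14969) - 5765)*(O(14, 85) + G(6, -10)) = (sqrt(-19867 + 14969) - 5765)*((218 + 85 + 14) + (8 + 8*6)) = (sqrt(-4898) - 5765)*(317 + (8 + 48)) = (I*sqrt(4898) - 5765)*(317 + 56) = (-5765 + I*sqrt(4898))*373 = -2150345 + 373*I*sqrt(4898)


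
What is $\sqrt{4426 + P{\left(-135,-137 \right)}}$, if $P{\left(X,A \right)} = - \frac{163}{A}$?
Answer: $\frac{5 \sqrt{3323757}}{137} \approx 66.537$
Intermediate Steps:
$\sqrt{4426 + P{\left(-135,-137 \right)}} = \sqrt{4426 - \frac{163}{-137}} = \sqrt{4426 - - \frac{163}{137}} = \sqrt{4426 + \frac{163}{137}} = \sqrt{\frac{606525}{137}} = \frac{5 \sqrt{3323757}}{137}$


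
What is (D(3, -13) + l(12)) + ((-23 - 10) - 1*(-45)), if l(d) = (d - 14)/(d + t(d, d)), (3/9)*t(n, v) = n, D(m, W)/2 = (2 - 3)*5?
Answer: 47/24 ≈ 1.9583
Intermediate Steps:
D(m, W) = -10 (D(m, W) = 2*((2 - 3)*5) = 2*(-1*5) = 2*(-5) = -10)
t(n, v) = 3*n
l(d) = (-14 + d)/(4*d) (l(d) = (d - 14)/(d + 3*d) = (-14 + d)/((4*d)) = (-14 + d)*(1/(4*d)) = (-14 + d)/(4*d))
(D(3, -13) + l(12)) + ((-23 - 10) - 1*(-45)) = (-10 + (¼)*(-14 + 12)/12) + ((-23 - 10) - 1*(-45)) = (-10 + (¼)*(1/12)*(-2)) + (-33 + 45) = (-10 - 1/24) + 12 = -241/24 + 12 = 47/24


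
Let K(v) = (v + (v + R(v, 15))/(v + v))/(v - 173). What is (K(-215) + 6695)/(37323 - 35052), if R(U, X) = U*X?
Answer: 2597867/881148 ≈ 2.9483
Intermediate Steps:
K(v) = (8 + v)/(-173 + v) (K(v) = (v + (v + v*15)/(v + v))/(v - 173) = (v + (v + 15*v)/((2*v)))/(-173 + v) = (v + (16*v)*(1/(2*v)))/(-173 + v) = (v + 8)/(-173 + v) = (8 + v)/(-173 + v))
(K(-215) + 6695)/(37323 - 35052) = ((8 - 215)/(-173 - 215) + 6695)/(37323 - 35052) = (-207/(-388) + 6695)/2271 = (-1/388*(-207) + 6695)*(1/2271) = (207/388 + 6695)*(1/2271) = (2597867/388)*(1/2271) = 2597867/881148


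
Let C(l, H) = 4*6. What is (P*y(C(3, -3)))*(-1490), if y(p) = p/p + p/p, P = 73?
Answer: -217540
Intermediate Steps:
C(l, H) = 24
y(p) = 2 (y(p) = 1 + 1 = 2)
(P*y(C(3, -3)))*(-1490) = (73*2)*(-1490) = 146*(-1490) = -217540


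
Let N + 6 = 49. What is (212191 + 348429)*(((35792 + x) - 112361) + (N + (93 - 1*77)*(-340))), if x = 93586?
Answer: 6514404400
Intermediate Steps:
N = 43 (N = -6 + 49 = 43)
(212191 + 348429)*(((35792 + x) - 112361) + (N + (93 - 1*77)*(-340))) = (212191 + 348429)*(((35792 + 93586) - 112361) + (43 + (93 - 1*77)*(-340))) = 560620*((129378 - 112361) + (43 + (93 - 77)*(-340))) = 560620*(17017 + (43 + 16*(-340))) = 560620*(17017 + (43 - 5440)) = 560620*(17017 - 5397) = 560620*11620 = 6514404400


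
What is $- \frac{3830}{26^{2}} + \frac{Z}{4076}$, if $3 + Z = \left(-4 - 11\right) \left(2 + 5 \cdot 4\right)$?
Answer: $- \frac{3959047}{688844} \approx -5.7474$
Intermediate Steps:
$Z = -333$ ($Z = -3 + \left(-4 - 11\right) \left(2 + 5 \cdot 4\right) = -3 - 15 \left(2 + 20\right) = -3 - 330 = -333$)
$- \frac{3830}{26^{2}} + \frac{Z}{4076} = - \frac{3830}{26^{2}} - \frac{333}{4076} = - \frac{3830}{676} - \frac{333}{4076} = \left(-3830\right) \frac{1}{676} - \frac{333}{4076} = - \frac{1915}{338} - \frac{333}{4076} = - \frac{3959047}{688844}$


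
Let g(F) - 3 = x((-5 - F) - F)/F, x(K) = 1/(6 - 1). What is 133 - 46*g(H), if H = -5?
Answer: -79/25 ≈ -3.1600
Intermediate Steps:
x(K) = ⅕ (x(K) = 1/5 = ⅕)
g(F) = 3 + 1/(5*F)
133 - 46*g(H) = 133 - 46*(3 + (⅕)/(-5)) = 133 - 46*(3 + (⅕)*(-⅕)) = 133 - 46*(3 - 1/25) = 133 - 46*74/25 = 133 - 3404/25 = -79/25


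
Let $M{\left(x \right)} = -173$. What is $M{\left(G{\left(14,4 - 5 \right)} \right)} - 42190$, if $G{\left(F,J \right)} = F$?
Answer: $-42363$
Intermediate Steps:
$M{\left(G{\left(14,4 - 5 \right)} \right)} - 42190 = -173 - 42190 = -42363$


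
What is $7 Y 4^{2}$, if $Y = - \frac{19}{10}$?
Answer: $- \frac{1064}{5} \approx -212.8$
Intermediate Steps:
$Y = - \frac{19}{10}$ ($Y = \left(-19\right) \frac{1}{10} = - \frac{19}{10} \approx -1.9$)
$7 Y 4^{2} = 7 \left(- \frac{19}{10}\right) 4^{2} = \left(- \frac{133}{10}\right) 16 = - \frac{1064}{5}$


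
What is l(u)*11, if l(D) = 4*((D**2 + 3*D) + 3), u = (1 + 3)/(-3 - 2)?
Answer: 1364/25 ≈ 54.560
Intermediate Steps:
u = -4/5 (u = 4/(-5) = 4*(-1/5) = -4/5 ≈ -0.80000)
l(D) = 12 + 4*D**2 + 12*D (l(D) = 4*(3 + D**2 + 3*D) = 12 + 4*D**2 + 12*D)
l(u)*11 = (12 + 4*(-4/5)**2 + 12*(-4/5))*11 = (12 + 4*(16/25) - 48/5)*11 = (12 + 64/25 - 48/5)*11 = (124/25)*11 = 1364/25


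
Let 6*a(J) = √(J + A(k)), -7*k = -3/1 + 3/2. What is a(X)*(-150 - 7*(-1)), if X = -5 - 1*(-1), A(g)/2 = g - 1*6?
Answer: -143*I*√763/42 ≈ -94.048*I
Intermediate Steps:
k = 3/14 (k = -(-3/1 + 3/2)/7 = -(-3*1 + 3*(½))/7 = -(-3 + 3/2)/7 = -⅐*(-3/2) = 3/14 ≈ 0.21429)
A(g) = -12 + 2*g (A(g) = 2*(g - 1*6) = 2*(g - 6) = 2*(-6 + g) = -12 + 2*g)
X = -4 (X = -5 + 1 = -4)
a(J) = √(-81/7 + J)/6 (a(J) = √(J + (-12 + 2*(3/14)))/6 = √(J + (-12 + 3/7))/6 = √(J - 81/7)/6 = √(-81/7 + J)/6)
a(X)*(-150 - 7*(-1)) = (√(-567 + 49*(-4))/42)*(-150 - 7*(-1)) = (√(-567 - 196)/42)*(-150 + 7) = (√(-763)/42)*(-143) = ((I*√763)/42)*(-143) = (I*√763/42)*(-143) = -143*I*√763/42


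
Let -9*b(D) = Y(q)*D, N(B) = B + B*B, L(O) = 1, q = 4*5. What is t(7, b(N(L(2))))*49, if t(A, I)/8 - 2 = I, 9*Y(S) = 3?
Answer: 20384/27 ≈ 754.96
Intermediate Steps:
q = 20
Y(S) = ⅓ (Y(S) = (⅑)*3 = ⅓)
N(B) = B + B²
b(D) = -D/27
t(A, I) = 16 + 8*I
t(7, b(N(L(2))))*49 = (16 + 8*(-(1 + 1)/27))*49 = (16 + 8*(-2/27))*49 = (16 - 16/27)*49 = (416/27)*49 = 20384/27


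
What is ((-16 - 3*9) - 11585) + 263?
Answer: -11365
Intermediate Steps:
((-16 - 3*9) - 11585) + 263 = ((-16 - 27) - 11585) + 263 = (-43 - 11585) + 263 = -11628 + 263 = -11365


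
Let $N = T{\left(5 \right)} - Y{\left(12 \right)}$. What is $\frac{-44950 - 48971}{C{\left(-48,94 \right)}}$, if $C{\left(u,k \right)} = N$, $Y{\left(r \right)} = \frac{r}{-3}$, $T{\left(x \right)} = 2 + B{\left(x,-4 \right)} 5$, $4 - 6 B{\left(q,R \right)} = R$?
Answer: $- \frac{281763}{38} \approx -7414.8$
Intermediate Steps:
$B{\left(q,R \right)} = \frac{2}{3} - \frac{R}{6}$
$T{\left(x \right)} = \frac{26}{3}$ ($T{\left(x \right)} = 2 + \left(\frac{2}{3} - - \frac{2}{3}\right) 5 = 2 + \left(\frac{2}{3} + \frac{2}{3}\right) 5 = 2 + \frac{4}{3} \cdot 5 = 2 + \frac{20}{3} = \frac{26}{3}$)
$Y{\left(r \right)} = - \frac{r}{3}$ ($Y{\left(r \right)} = r \left(- \frac{1}{3}\right) = - \frac{r}{3}$)
$N = \frac{38}{3}$ ($N = \frac{26}{3} - \left(- \frac{1}{3}\right) 12 = \frac{26}{3} - -4 = \frac{26}{3} + 4 = \frac{38}{3} \approx 12.667$)
$C{\left(u,k \right)} = \frac{38}{3}$
$\frac{-44950 - 48971}{C{\left(-48,94 \right)}} = \frac{-44950 - 48971}{\frac{38}{3}} = \left(-44950 - 48971\right) \frac{3}{38} = \left(-93921\right) \frac{3}{38} = - \frac{281763}{38}$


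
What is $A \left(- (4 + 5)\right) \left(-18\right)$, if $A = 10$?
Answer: $1620$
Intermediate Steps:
$A \left(- (4 + 5)\right) \left(-18\right) = 10 \left(- (4 + 5)\right) \left(-18\right) = 10 \left(\left(-1\right) 9\right) \left(-18\right) = 10 \left(-9\right) \left(-18\right) = \left(-90\right) \left(-18\right) = 1620$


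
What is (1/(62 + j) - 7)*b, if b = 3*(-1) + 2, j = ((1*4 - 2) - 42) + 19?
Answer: 286/41 ≈ 6.9756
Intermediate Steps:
j = -21 (j = ((4 - 2) - 42) + 19 = (2 - 42) + 19 = -40 + 19 = -21)
b = -1 (b = -3 + 2 = -1)
(1/(62 + j) - 7)*b = (1/(62 - 21) - 7)*(-1) = (1/41 - 7)*(-1) = -286/41*(-1) = 286/41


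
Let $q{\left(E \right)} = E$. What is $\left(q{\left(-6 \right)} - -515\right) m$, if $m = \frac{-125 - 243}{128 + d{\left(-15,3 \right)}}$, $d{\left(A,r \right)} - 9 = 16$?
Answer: $- \frac{187312}{153} \approx -1224.3$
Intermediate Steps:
$d{\left(A,r \right)} = 25$ ($d{\left(A,r \right)} = 9 + 16 = 25$)
$m = - \frac{368}{153}$ ($m = \frac{-125 - 243}{128 + 25} = - \frac{368}{153} \approx -2.4052$)
$\left(q{\left(-6 \right)} - -515\right) m = \left(-6 - -515\right) \left(- \frac{368}{153}\right) = \left(-6 + 515\right) \left(- \frac{368}{153}\right) = 509 \left(- \frac{368}{153}\right) = - \frac{187312}{153}$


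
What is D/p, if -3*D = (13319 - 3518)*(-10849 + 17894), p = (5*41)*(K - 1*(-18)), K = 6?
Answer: -1534401/328 ≈ -4678.1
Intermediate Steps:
p = 4920 (p = (5*41)*(6 - 1*(-18)) = 205*(6 + 18) = 205*24 = 4920)
D = -23016015 (D = -(13319 - 3518)*(-10849 + 17894)/3 = -3267*7045 = -⅓*69048045 = -23016015)
D/p = -23016015/4920 = -23016015*1/4920 = -1534401/328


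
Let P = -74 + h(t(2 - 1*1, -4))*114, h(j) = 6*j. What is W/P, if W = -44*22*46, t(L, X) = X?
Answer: 22264/1405 ≈ 15.846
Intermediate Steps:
P = -2810 (P = -74 + (6*(-4))*114 = -74 - 24*114 = -74 - 2736 = -2810)
W = -44528 (W = -968*46 = -44528)
W/P = -44528/(-2810) = -44528*(-1/2810) = 22264/1405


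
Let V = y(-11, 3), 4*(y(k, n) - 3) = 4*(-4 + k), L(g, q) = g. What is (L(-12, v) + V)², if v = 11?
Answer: 576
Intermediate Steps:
y(k, n) = -1 + k (y(k, n) = 3 + (4*(-4 + k))/4 = 3 + (-16 + 4*k)/4 = 3 + (-4 + k) = -1 + k)
V = -12 (V = -1 - 11 = -12)
(L(-12, v) + V)² = (-12 - 12)² = (-24)² = 576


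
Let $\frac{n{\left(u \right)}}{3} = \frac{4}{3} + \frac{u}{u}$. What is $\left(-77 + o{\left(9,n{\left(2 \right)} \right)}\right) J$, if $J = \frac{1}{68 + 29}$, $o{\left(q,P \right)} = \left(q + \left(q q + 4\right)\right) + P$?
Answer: $\frac{24}{97} \approx 0.24742$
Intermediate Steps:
$n{\left(u \right)} = 7$ ($n{\left(u \right)} = 3 \left(\frac{4}{3} + \frac{u}{u}\right) = 3 \left(4 \cdot \frac{1}{3} + 1\right) = 3 \left(\frac{4}{3} + 1\right) = 3 \cdot \frac{7}{3} = 7$)
$o{\left(q,P \right)} = 4 + P + q + q^{2}$ ($o{\left(q,P \right)} = \left(q + \left(q^{2} + 4\right)\right) + P = \left(q + \left(4 + q^{2}\right)\right) + P = \left(4 + q + q^{2}\right) + P = 4 + P + q + q^{2}$)
$J = \frac{1}{97} \approx 0.010309$
$\left(-77 + o{\left(9,n{\left(2 \right)} \right)}\right) J = \left(-77 + \left(4 + 7 + 9 + 9^{2}\right)\right) \frac{1}{97} = \left(-77 + \left(4 + 7 + 9 + 81\right)\right) \frac{1}{97} = \left(-77 + 101\right) \frac{1}{97} = 24 \cdot \frac{1}{97} = \frac{24}{97}$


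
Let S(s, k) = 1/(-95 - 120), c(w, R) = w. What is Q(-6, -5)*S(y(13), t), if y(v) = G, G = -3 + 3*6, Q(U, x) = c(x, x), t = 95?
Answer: 1/43 ≈ 0.023256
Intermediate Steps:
Q(U, x) = x
G = 15 (G = -3 + 18 = 15)
y(v) = 15
S(s, k) = -1/215 (S(s, k) = 1/(-215) = -1/215)
Q(-6, -5)*S(y(13), t) = -5*(-1/215) = 1/43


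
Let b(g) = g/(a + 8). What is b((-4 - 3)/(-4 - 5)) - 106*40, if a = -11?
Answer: -114487/27 ≈ -4240.3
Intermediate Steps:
b(g) = -g/3 (b(g) = g/(-11 + 8) = g/(-3) = -g/3)
b((-4 - 3)/(-4 - 5)) - 106*40 = -(-4 - 3)/(3*(-4 - 5)) - 106*40 = -(-7)/(3*(-9)) - 4240 = -(-7)*(-1)/(3*9) - 4240 = -1/3*7/9 - 4240 = -7/27 - 4240 = -114487/27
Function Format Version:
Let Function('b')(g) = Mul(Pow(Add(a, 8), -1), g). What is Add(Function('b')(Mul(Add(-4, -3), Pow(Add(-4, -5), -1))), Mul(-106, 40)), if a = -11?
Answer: Rational(-114487, 27) ≈ -4240.3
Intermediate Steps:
Function('b')(g) = Mul(Rational(-1, 3), g) (Function('b')(g) = Mul(Pow(Add(-11, 8), -1), g) = Mul(Pow(-3, -1), g) = Mul(Rational(-1, 3), g))
Add(Function('b')(Mul(Add(-4, -3), Pow(Add(-4, -5), -1))), Mul(-106, 40)) = Add(Mul(Rational(-1, 3), Mul(Add(-4, -3), Pow(Add(-4, -5), -1))), Mul(-106, 40)) = Add(Mul(Rational(-1, 3), Mul(-7, Pow(-9, -1))), -4240) = Add(Mul(Rational(-1, 3), Mul(-7, Rational(-1, 9))), -4240) = Add(Mul(Rational(-1, 3), Rational(7, 9)), -4240) = Add(Rational(-7, 27), -4240) = Rational(-114487, 27)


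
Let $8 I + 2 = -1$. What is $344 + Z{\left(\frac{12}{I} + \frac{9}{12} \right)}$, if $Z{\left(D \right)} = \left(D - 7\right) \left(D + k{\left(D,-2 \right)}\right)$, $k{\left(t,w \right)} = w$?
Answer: $\frac{25853}{16} \approx 1615.8$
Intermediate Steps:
$I = - \frac{3}{8}$ ($I = - \frac{1}{4} + \frac{1}{8} \left(-1\right) = - \frac{1}{4} - \frac{1}{8} = - \frac{3}{8} \approx -0.375$)
$Z{\left(D \right)} = \left(-7 + D\right) \left(-2 + D\right)$ ($Z{\left(D \right)} = \left(D - 7\right) \left(D - 2\right) = \left(-7 + D\right) \left(-2 + D\right)$)
$344 + Z{\left(\frac{12}{I} + \frac{9}{12} \right)} = 344 + \left(14 + \left(\frac{12}{- \frac{3}{8}} + \frac{9}{12}\right)^{2} - 9 \left(\frac{12}{- \frac{3}{8}} + \frac{9}{12}\right)\right) = 344 + \left(14 + \left(12 \left(- \frac{8}{3}\right) + 9 \cdot \frac{1}{12}\right)^{2} - 9 \left(12 \left(- \frac{8}{3}\right) + 9 \cdot \frac{1}{12}\right)\right) = 344 + \left(14 + \left(-32 + \frac{3}{4}\right)^{2} - 9 \left(-32 + \frac{3}{4}\right)\right) = 344 + \left(14 + \left(- \frac{125}{4}\right)^{2} - - \frac{1125}{4}\right) = 344 + \left(14 + \frac{15625}{16} + \frac{1125}{4}\right) = 344 + \frac{20349}{16} = \frac{25853}{16}$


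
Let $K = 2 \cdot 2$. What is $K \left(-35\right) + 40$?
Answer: $-100$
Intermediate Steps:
$K = 4$
$K \left(-35\right) + 40 = 4 \left(-35\right) + 40 = -140 + 40 = -100$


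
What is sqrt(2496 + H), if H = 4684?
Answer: 2*sqrt(1795) ≈ 84.735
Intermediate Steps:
sqrt(2496 + H) = sqrt(2496 + 4684) = sqrt(7180) = 2*sqrt(1795)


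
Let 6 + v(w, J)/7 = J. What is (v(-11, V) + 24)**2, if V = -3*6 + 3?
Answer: 15129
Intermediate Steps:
V = -15 (V = -18 + 3 = -15)
v(w, J) = -42 + 7*J
(v(-11, V) + 24)**2 = ((-42 + 7*(-15)) + 24)**2 = ((-42 - 105) + 24)**2 = (-147 + 24)**2 = (-123)**2 = 15129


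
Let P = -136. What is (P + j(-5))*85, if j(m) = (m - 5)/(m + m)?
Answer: -11475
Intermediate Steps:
j(m) = (-5 + m)/(2*m) (j(m) = (-5 + m)/((2*m)) = (-5 + m)*(1/(2*m)) = (-5 + m)/(2*m))
(P + j(-5))*85 = (-136 + (1/2)*(-5 - 5)/(-5))*85 = (-136 + (1/2)*(-1/5)*(-10))*85 = (-136 + 1)*85 = -135*85 = -11475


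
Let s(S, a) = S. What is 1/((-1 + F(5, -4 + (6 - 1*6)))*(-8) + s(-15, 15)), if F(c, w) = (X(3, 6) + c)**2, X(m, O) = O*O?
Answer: -1/13455 ≈ -7.4322e-5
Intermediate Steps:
X(m, O) = O**2
F(c, w) = (36 + c)**2 (F(c, w) = (6**2 + c)**2 = (36 + c)**2)
1/((-1 + F(5, -4 + (6 - 1*6)))*(-8) + s(-15, 15)) = 1/((-1 + (36 + 5)**2)*(-8) - 15) = 1/((-1 + 41**2)*(-8) - 15) = 1/((-1 + 1681)*(-8) - 15) = 1/(1680*(-8) - 15) = 1/(-13440 - 15) = 1/(-13455) = -1/13455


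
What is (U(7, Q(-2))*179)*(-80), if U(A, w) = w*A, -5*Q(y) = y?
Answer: -40096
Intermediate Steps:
Q(y) = -y/5
U(A, w) = A*w
(U(7, Q(-2))*179)*(-80) = ((7*(-⅕*(-2)))*179)*(-80) = ((7*(⅖))*179)*(-80) = ((14/5)*179)*(-80) = (2506/5)*(-80) = -40096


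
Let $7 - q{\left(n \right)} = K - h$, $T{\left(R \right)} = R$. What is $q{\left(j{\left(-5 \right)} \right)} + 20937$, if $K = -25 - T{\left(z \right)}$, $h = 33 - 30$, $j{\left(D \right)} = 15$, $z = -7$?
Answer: $20965$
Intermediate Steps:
$h = 3$
$K = -18$ ($K = -25 - -7 = -25 + 7 = -18$)
$q{\left(n \right)} = 28$ ($q{\left(n \right)} = 7 - \left(-18 - 3\right) = 7 - -21 = 7 + 21 = 28$)
$q{\left(j{\left(-5 \right)} \right)} + 20937 = 28 + 20937 = 20965$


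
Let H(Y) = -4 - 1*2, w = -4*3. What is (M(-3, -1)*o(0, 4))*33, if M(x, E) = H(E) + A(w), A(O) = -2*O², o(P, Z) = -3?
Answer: 29106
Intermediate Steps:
w = -12
H(Y) = -6 (H(Y) = -4 - 2 = -6)
M(x, E) = -294 (M(x, E) = -6 - 2*(-12)² = -6 - 2*144 = -6 - 288 = -294)
(M(-3, -1)*o(0, 4))*33 = -294*(-3)*33 = 882*33 = 29106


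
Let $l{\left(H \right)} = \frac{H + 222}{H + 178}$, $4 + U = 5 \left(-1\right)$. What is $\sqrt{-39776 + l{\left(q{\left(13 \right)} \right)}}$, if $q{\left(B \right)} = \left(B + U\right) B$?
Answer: $\frac{i \sqrt{526021845}}{115} \approx 199.44 i$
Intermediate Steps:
$U = -9$ ($U = -4 + 5 \left(-1\right) = -4 - 5 = -9$)
$q{\left(B \right)} = B \left(-9 + B\right)$ ($q{\left(B \right)} = \left(B - 9\right) B = \left(-9 + B\right) B = B \left(-9 + B\right)$)
$l{\left(H \right)} = \frac{222 + H}{178 + H}$
$\sqrt{-39776 + l{\left(q{\left(13 \right)} \right)}} = \sqrt{-39776 + \frac{222 + 13 \left(-9 + 13\right)}{178 + 13 \left(-9 + 13\right)}} = \sqrt{-39776 + \frac{222 + 13 \cdot 4}{178 + 13 \cdot 4}} = \sqrt{-39776 + \frac{222 + 52}{178 + 52}} = \sqrt{-39776 + \frac{1}{230} \cdot 274} = \sqrt{-39776 + \frac{137}{115}} = \sqrt{- \frac{4574103}{115}} = \frac{i \sqrt{526021845}}{115}$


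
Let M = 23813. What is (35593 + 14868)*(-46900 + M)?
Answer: -1164993107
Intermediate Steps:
(35593 + 14868)*(-46900 + M) = (35593 + 14868)*(-46900 + 23813) = 50461*(-23087) = -1164993107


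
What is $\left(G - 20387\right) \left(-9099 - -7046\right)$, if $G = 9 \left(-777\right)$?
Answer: $56211140$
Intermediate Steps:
$G = -6993$
$\left(G - 20387\right) \left(-9099 - -7046\right) = \left(-6993 - 20387\right) \left(-9099 - -7046\right) = - 27380 \left(-9099 + \left(-12762 + 19808\right)\right) = - 27380 \left(-9099 + 7046\right) = \left(-27380\right) \left(-2053\right) = 56211140$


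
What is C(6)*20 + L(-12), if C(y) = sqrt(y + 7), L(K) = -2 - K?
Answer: 10 + 20*sqrt(13) ≈ 82.111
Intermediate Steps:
C(y) = sqrt(7 + y)
C(6)*20 + L(-12) = sqrt(7 + 6)*20 + (-2 - 1*(-12)) = sqrt(13)*20 + (-2 + 12) = 20*sqrt(13) + 10 = 10 + 20*sqrt(13)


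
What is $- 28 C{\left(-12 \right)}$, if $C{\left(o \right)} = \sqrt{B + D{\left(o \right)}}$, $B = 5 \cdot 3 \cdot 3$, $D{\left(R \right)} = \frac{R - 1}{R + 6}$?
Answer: $- \frac{14 \sqrt{1698}}{3} \approx -192.3$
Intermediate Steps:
$D{\left(R \right)} = \frac{-1 + R}{6 + R}$
$B = 45$ ($B = 15 \cdot 3 = 45$)
$C{\left(o \right)} = \sqrt{45 + \frac{-1 + o}{6 + o}}$
$- 28 C{\left(-12 \right)} = - 28 \sqrt{\frac{269 + 46 \left(-12\right)}{6 - 12}} = - 28 \sqrt{\frac{269 - 552}{-6}} = - 28 \sqrt{\left(- \frac{1}{6}\right) \left(-283\right)} = - 28 \sqrt{\frac{283}{6}} = - 28 \frac{\sqrt{1698}}{6} = - \frac{14 \sqrt{1698}}{3}$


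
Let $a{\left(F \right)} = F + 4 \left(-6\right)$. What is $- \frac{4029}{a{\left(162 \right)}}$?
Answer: $- \frac{1343}{46} \approx -29.196$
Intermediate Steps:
$a{\left(F \right)} = -24 + F$ ($a{\left(F \right)} = F - 24 = -24 + F$)
$- \frac{4029}{a{\left(162 \right)}} = - \frac{4029}{-24 + 162} = - \frac{4029}{138} = \left(-4029\right) \frac{1}{138} = - \frac{1343}{46}$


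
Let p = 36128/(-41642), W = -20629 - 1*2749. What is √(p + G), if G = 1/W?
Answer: 3*I*√22840684753921266/486753338 ≈ 0.93147*I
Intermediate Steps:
W = -23378 (W = -20629 - 2749 = -23378)
p = -18064/20821 (p = 36128*(-1/41642) = -18064/20821 ≈ -0.86759)
G = -1/23378 (G = 1/(-23378) = -1/23378 ≈ -4.2775e-5)
√(p + G) = √(-18064/20821 - 1/23378) = √(-422321013/486753338) = 3*I*√22840684753921266/486753338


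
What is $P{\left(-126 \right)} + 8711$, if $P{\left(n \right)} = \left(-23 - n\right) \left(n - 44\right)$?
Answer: $-8799$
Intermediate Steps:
$P{\left(n \right)} = \left(-44 + n\right) \left(-23 - n\right)$ ($P{\left(n \right)} = \left(-23 - n\right) \left(-44 + n\right) = \left(-44 + n\right) \left(-23 - n\right)$)
$P{\left(-126 \right)} + 8711 = \left(1012 - \left(-126\right)^{2} + 21 \left(-126\right)\right) + 8711 = \left(1012 - 15876 - 2646\right) + 8711 = -17510 + 8711 = -8799$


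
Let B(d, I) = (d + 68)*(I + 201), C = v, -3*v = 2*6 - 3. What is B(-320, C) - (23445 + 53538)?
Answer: -126879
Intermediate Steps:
v = -3 (v = -(2*6 - 3)/3 = -(12 - 3)/3 = -⅓*9 = -3)
C = -3
B(d, I) = (68 + d)*(201 + I)
B(-320, C) - (23445 + 53538) = (13668 + 68*(-3) + 201*(-320) - 3*(-320)) - (23445 + 53538) = (13668 - 204 - 64320 + 960) - 1*76983 = -49896 - 76983 = -126879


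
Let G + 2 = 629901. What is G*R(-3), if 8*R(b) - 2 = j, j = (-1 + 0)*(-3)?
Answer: 3149495/8 ≈ 3.9369e+5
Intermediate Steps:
G = 629899 (G = -2 + 629901 = 629899)
j = 3 (j = -1*(-3) = 3)
R(b) = 5/8 (R(b) = 1/4 + (1/8)*3 = 1/4 + 3/8 = 5/8)
G*R(-3) = 629899*(5/8) = 3149495/8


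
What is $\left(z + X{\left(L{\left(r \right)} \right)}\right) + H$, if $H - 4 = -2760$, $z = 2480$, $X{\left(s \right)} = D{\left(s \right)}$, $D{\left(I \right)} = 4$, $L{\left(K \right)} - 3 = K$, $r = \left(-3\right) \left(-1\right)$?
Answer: $-272$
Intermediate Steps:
$r = 3$
$L{\left(K \right)} = 3 + K$
$X{\left(s \right)} = 4$
$H = -2756$ ($H = 4 - 2760 = -2756$)
$\left(z + X{\left(L{\left(r \right)} \right)}\right) + H = \left(2480 + 4\right) - 2756 = 2484 - 2756 = -272$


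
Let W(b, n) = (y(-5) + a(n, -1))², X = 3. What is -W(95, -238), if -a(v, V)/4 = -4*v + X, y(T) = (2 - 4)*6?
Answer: -14684224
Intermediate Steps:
y(T) = -12 (y(T) = -2*6 = -12)
a(v, V) = -12 + 16*v (a(v, V) = -4*(-4*v + 3) = -4*(3 - 4*v) = -12 + 16*v)
W(b, n) = (-24 + 16*n)² (W(b, n) = (-12 + (-12 + 16*n))² = (-24 + 16*n)²)
-W(95, -238) = -64*(-3 + 2*(-238))² = -64*(-3 - 476)² = -64*(-479)² = -64*229441 = -1*14684224 = -14684224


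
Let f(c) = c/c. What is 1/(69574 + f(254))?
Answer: 1/69575 ≈ 1.4373e-5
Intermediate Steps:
f(c) = 1
1/(69574 + f(254)) = 1/(69574 + 1) = 1/69575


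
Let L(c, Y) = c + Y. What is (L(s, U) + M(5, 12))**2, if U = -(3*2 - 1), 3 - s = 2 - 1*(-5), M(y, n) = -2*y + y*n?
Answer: 1681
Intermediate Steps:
M(y, n) = -2*y + n*y
s = -4 (s = 3 - (2 - 1*(-5)) = 3 - (2 + 5) = 3 - 1*7 = 3 - 7 = -4)
U = -5 (U = -(6 - 1) = -1*5 = -5)
L(c, Y) = Y + c
(L(s, U) + M(5, 12))**2 = ((-5 - 4) + 5*(-2 + 12))**2 = (-9 + 5*10)**2 = (-9 + 50)**2 = 41**2 = 1681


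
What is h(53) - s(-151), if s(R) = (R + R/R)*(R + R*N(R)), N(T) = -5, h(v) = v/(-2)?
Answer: 181147/2 ≈ 90574.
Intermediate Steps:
h(v) = -v/2 (h(v) = v*(-½) = -v/2)
s(R) = -4*R*(1 + R) (s(R) = (R + R/R)*(R + R*(-5)) = (R + 1)*(R - 5*R) = (1 + R)*(-4*R) = -4*R*(1 + R))
h(53) - s(-151) = -½*53 - 4*(-151)*(-1 - 1*(-151)) = -53/2 - 4*(-151)*(-1 + 151) = -53/2 - 4*(-151)*150 = -53/2 - 1*(-90600) = -53/2 + 90600 = 181147/2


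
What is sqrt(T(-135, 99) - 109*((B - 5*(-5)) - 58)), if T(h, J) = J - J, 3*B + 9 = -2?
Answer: sqrt(35970)/3 ≈ 63.219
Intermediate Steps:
B = -11/3 (B = -3 + (1/3)*(-2) = -3 - 2/3 = -11/3 ≈ -3.6667)
T(h, J) = 0
sqrt(T(-135, 99) - 109*((B - 5*(-5)) - 58)) = sqrt(0 - 109*((-11/3 - 5*(-5)) - 58)) = sqrt(0 - 109*((-11/3 + 25) - 58)) = sqrt(0 - 109*(64/3 - 58)) = sqrt(0 - 109*(-110/3)) = sqrt(0 + 11990/3) = sqrt(11990/3) = sqrt(35970)/3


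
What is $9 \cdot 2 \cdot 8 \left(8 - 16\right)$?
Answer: $-1152$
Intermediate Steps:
$9 \cdot 2 \cdot 8 \left(8 - 16\right) = 18 \cdot 8 \left(8 - 16\right) = 144 \left(-8\right) = -1152$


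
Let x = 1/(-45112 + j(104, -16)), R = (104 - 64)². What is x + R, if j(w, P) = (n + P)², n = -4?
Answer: 71539199/44712 ≈ 1600.0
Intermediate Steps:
j(w, P) = (-4 + P)²
R = 1600 (R = 40² = 1600)
x = -1/44712 (x = 1/(-45112 + (-4 - 16)²) = 1/(-45112 + (-20)²) = 1/(-45112 + 400) = 1/(-44712) = -1/44712 ≈ -2.2365e-5)
x + R = -1/44712 + 1600 = 71539199/44712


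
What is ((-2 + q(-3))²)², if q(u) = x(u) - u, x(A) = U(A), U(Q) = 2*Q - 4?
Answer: 6561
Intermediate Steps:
U(Q) = -4 + 2*Q
x(A) = -4 + 2*A
q(u) = -4 + u (q(u) = (-4 + 2*u) - u = -4 + u)
((-2 + q(-3))²)² = ((-2 + (-4 - 3))²)² = ((-2 - 7)²)² = ((-9)²)² = 81² = 6561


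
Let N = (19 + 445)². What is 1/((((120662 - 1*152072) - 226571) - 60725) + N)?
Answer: -1/103410 ≈ -9.6702e-6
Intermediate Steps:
N = 215296 (N = 464² = 215296)
1/((((120662 - 1*152072) - 226571) - 60725) + N) = 1/((((120662 - 1*152072) - 226571) - 60725) + 215296) = 1/((((120662 - 152072) - 226571) - 60725) + 215296) = 1/(((-31410 - 226571) - 60725) + 215296) = 1/((-257981 - 60725) + 215296) = 1/(-318706 + 215296) = 1/(-103410) = -1/103410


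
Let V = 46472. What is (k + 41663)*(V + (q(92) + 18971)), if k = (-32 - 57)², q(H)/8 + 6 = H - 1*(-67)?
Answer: 3305616528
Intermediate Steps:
q(H) = 488 + 8*H (q(H) = -48 + 8*(H - 1*(-67)) = -48 + 8*(H + 67) = -48 + 8*(67 + H) = -48 + (536 + 8*H) = 488 + 8*H)
k = 7921 (k = (-89)² = 7921)
(k + 41663)*(V + (q(92) + 18971)) = (7921 + 41663)*(46472 + ((488 + 8*92) + 18971)) = 49584*(46472 + ((488 + 736) + 18971)) = 49584*(46472 + (1224 + 18971)) = 49584*(46472 + 20195) = 49584*66667 = 3305616528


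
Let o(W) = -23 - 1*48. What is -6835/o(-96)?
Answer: 6835/71 ≈ 96.268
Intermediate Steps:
o(W) = -71 (o(W) = -23 - 48 = -71)
-6835/o(-96) = -6835/(-71) = -6835*(-1/71) = 6835/71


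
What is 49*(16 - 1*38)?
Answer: -1078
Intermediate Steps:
49*(16 - 1*38) = 49*(16 - 38) = 49*(-22) = -1078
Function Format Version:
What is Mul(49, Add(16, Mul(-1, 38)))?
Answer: -1078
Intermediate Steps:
Mul(49, Add(16, Mul(-1, 38))) = Mul(49, Add(16, -38)) = Mul(49, -22) = -1078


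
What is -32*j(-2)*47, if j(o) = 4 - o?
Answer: -9024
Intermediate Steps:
-32*j(-2)*47 = -32*(4 - 1*(-2))*47 = -32*(4 + 2)*47 = -32*6*47 = -192*47 = -9024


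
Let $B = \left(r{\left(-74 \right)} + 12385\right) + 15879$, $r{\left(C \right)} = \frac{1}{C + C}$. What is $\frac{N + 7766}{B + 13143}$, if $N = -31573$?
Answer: $- \frac{3523436}{6128235} \approx -0.57495$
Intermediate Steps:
$r{\left(C \right)} = \frac{1}{2 C}$
$B = \frac{4183071}{148}$ ($B = \left(\frac{1}{2 \left(-74\right)} + 12385\right) + 15879 = \left(\frac{1}{2} \left(- \frac{1}{74}\right) + 12385\right) + 15879 = \left(- \frac{1}{148} + 12385\right) + 15879 = \frac{1832979}{148} + 15879 = \frac{4183071}{148} \approx 28264.0$)
$\frac{N + 7766}{B + 13143} = \frac{-31573 + 7766}{\frac{4183071}{148} + 13143} = - \frac{23807}{\frac{6128235}{148}} = \left(-23807\right) \frac{148}{6128235} = - \frac{3523436}{6128235}$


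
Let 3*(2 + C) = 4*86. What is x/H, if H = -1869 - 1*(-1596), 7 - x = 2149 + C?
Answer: 6764/819 ≈ 8.2589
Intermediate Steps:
C = 338/3 (C = -2 + (4*86)/3 = -2 + (⅓)*344 = -2 + 344/3 = 338/3 ≈ 112.67)
x = -6764/3 (x = 7 - (2149 + 338/3) = 7 - 1*6785/3 = 7 - 6785/3 = -6764/3 ≈ -2254.7)
H = -273 (H = -1869 + 1596 = -273)
x/H = -6764/3/(-273) = -6764/3*(-1/273) = 6764/819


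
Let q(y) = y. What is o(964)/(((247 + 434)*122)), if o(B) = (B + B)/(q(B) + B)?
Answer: 1/83082 ≈ 1.2036e-5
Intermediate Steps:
o(B) = 1 (o(B) = (B + B)/(B + B) = (2*B)/((2*B)) = (2*B)*(1/(2*B)) = 1)
o(964)/(((247 + 434)*122)) = 1/((247 + 434)*122) = 1/(681*122) = 1/83082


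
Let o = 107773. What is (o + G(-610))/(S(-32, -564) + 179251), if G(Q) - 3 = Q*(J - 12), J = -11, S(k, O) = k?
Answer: 121806/179219 ≈ 0.67965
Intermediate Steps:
G(Q) = 3 - 23*Q (G(Q) = 3 + Q*(-11 - 12) = 3 + Q*(-23) = 3 - 23*Q)
(o + G(-610))/(S(-32, -564) + 179251) = (107773 + (3 - 23*(-610)))/(-32 + 179251) = (107773 + (3 + 14030))/179219 = (107773 + 14033)*(1/179219) = 121806*(1/179219) = 121806/179219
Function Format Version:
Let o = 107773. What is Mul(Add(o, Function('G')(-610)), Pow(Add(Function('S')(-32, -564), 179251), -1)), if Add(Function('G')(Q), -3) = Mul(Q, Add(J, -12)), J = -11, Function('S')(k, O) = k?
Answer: Rational(121806, 179219) ≈ 0.67965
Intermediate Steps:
Function('G')(Q) = Add(3, Mul(-23, Q)) (Function('G')(Q) = Add(3, Mul(Q, Add(-11, -12))) = Add(3, Mul(Q, -23)) = Add(3, Mul(-23, Q)))
Mul(Add(o, Function('G')(-610)), Pow(Add(Function('S')(-32, -564), 179251), -1)) = Mul(Add(107773, Add(3, Mul(-23, -610))), Pow(Add(-32, 179251), -1)) = Mul(Add(107773, Add(3, 14030)), Pow(179219, -1)) = Mul(Add(107773, 14033), Rational(1, 179219)) = Mul(121806, Rational(1, 179219)) = Rational(121806, 179219)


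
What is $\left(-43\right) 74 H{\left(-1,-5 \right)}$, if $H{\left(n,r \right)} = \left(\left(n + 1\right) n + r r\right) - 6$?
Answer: $-60458$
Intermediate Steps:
$H{\left(n,r \right)} = -6 + r^{2} + n \left(1 + n\right)$ ($H{\left(n,r \right)} = \left(\left(1 + n\right) n + r^{2}\right) - 6 = \left(n \left(1 + n\right) + r^{2}\right) - 6 = \left(r^{2} + n \left(1 + n\right)\right) - 6 = -6 + r^{2} + n \left(1 + n\right)$)
$\left(-43\right) 74 H{\left(-1,-5 \right)} = \left(-43\right) 74 \left(-6 - 1 + \left(-1\right)^{2} + \left(-5\right)^{2}\right) = - 3182 \left(-6 - 1 + 1 + 25\right) = \left(-3182\right) 19 = -60458$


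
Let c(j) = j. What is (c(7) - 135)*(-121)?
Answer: 15488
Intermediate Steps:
(c(7) - 135)*(-121) = (7 - 135)*(-121) = -128*(-121) = 15488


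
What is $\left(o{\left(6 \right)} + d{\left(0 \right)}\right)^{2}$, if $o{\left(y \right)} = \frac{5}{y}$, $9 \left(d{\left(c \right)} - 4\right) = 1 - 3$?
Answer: $\frac{6889}{324} \approx 21.262$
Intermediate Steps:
$d{\left(c \right)} = \frac{34}{9}$ ($d{\left(c \right)} = 4 + \frac{1 - 3}{9} = 4 + \frac{1}{9} \left(-2\right) = 4 - \frac{2}{9} = \frac{34}{9}$)
$\left(o{\left(6 \right)} + d{\left(0 \right)}\right)^{2} = \left(\frac{5}{6} + \frac{34}{9}\right)^{2} = \left(\frac{83}{18}\right)^{2} = \frac{6889}{324}$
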